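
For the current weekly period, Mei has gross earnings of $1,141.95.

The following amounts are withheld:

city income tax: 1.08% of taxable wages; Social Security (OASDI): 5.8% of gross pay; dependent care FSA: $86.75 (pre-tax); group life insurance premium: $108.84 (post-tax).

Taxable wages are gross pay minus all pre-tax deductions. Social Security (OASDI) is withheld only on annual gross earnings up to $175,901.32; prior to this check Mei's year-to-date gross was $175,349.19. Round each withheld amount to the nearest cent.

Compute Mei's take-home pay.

Dependent care FSA: $86.75
Taxable wages = $1,141.95 − $86.75 = $1,055.20
City income tax: $1,055.20 × 0.0108 = $11.40
Social Security (OASDI): only $175,901.32 − $175,349.19 = $552.13 of this check is subject → $552.13 × 0.058 = $32.02
Group life insurance premium: $108.84
Total deductions = $86.75 + $11.40 + $32.02 + $108.84 = $239.01
Net pay = $1,141.95 − $239.01 = $902.94

$902.94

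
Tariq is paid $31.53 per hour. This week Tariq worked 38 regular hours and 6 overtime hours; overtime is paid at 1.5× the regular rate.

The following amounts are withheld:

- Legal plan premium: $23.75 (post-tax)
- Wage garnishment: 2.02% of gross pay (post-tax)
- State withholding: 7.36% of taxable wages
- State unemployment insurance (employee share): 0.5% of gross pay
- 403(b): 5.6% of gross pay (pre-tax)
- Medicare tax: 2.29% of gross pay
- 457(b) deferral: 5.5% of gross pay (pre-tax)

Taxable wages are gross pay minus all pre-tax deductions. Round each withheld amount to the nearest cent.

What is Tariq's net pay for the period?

$1125.42

Regular pay: 38 × $31.53 = $1198.14
Overtime pay: 6 × $31.53 × 1.5 = $283.77
Gross pay = $1198.14 + $283.77 = $1481.91
403(b): $1481.91 × 0.056 = $82.99
457(b) deferral: $1481.91 × 0.055 = $81.51
Pre-tax total = $82.99 + $81.51 = $164.50
Taxable wages = $1481.91 − $164.50 = $1317.41
State withholding: $1317.41 × 0.0736 = $96.96
Medicare tax: $1481.91 × 0.0229 = $33.94
State unemployment insurance (employee share): $1481.91 × 0.005 = $7.41
Wage garnishment: $1481.91 × 0.0202 = $29.93
Legal plan premium: $23.75
Total deductions = $82.99 + $81.51 + $96.96 + $33.94 + $7.41 + $29.93 + $23.75 = $356.49
Net pay = $1481.91 − $356.49 = $1125.42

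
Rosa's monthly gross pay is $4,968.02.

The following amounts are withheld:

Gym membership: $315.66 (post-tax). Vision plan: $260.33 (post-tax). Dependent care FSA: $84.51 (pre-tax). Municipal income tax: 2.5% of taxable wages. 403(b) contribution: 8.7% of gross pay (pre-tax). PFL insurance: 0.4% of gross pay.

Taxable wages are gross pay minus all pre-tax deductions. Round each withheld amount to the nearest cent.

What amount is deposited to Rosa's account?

$3,744.15

403(b) contribution: $4,968.02 × 0.087 = $432.22
Dependent care FSA: $84.51
Pre-tax total = $432.22 + $84.51 = $516.73
Taxable wages = $4,968.02 − $516.73 = $4,451.29
Municipal income tax: $4,451.29 × 0.025 = $111.28
PFL insurance: $4,968.02 × 0.004 = $19.87
Gym membership: $315.66
Vision plan: $260.33
Total deductions = $432.22 + $84.51 + $111.28 + $19.87 + $315.66 + $260.33 = $1,223.87
Net pay = $4,968.02 − $1,223.87 = $3,744.15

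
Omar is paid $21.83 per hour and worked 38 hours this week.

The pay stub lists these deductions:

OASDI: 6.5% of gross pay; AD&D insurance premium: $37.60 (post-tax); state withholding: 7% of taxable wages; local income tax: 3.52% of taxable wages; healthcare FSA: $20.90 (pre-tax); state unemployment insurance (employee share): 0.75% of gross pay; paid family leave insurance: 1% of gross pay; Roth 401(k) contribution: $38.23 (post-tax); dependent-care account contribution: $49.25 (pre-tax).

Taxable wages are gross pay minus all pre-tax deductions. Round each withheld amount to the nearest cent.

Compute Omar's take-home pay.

$535.23

Gross pay: 38 × $21.83 = $829.54
Dependent-care account contribution: $49.25
Healthcare FSA: $20.90
Pre-tax total = $49.25 + $20.90 = $70.15
Taxable wages = $829.54 − $70.15 = $759.39
State withholding: $759.39 × 0.07 = $53.16
Local income tax: $759.39 × 0.0352 = $26.73
State unemployment insurance (employee share): $829.54 × 0.0075 = $6.22
OASDI: $829.54 × 0.065 = $53.92
Paid family leave insurance: $829.54 × 0.01 = $8.30
Roth 401(k) contribution: $38.23
AD&D insurance premium: $37.60
Total deductions = $49.25 + $20.90 + $53.16 + $26.73 + $6.22 + $53.92 + $8.30 + $38.23 + $37.60 = $294.31
Net pay = $829.54 − $294.31 = $535.23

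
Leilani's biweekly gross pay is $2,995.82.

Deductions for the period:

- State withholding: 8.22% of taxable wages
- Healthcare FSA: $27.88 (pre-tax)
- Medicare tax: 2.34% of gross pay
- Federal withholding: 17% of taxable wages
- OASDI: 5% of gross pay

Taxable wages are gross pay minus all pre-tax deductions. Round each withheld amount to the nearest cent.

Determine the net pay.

Healthcare FSA: $27.88
Taxable wages = $2,995.82 − $27.88 = $2,967.94
Federal withholding: $2,967.94 × 0.17 = $504.55
State withholding: $2,967.94 × 0.0822 = $243.96
OASDI: $2,995.82 × 0.05 = $149.79
Medicare tax: $2,995.82 × 0.0234 = $70.10
Total deductions = $27.88 + $504.55 + $243.96 + $149.79 + $70.10 = $996.28
Net pay = $2,995.82 − $996.28 = $1,999.54

$1,999.54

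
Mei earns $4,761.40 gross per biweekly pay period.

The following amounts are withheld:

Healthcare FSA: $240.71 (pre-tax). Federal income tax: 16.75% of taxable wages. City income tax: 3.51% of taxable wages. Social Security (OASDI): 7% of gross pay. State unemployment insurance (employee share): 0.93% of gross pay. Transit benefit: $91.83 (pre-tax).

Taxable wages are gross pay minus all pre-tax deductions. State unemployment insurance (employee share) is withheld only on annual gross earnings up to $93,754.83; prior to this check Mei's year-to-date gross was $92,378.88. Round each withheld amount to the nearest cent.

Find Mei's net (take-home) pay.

Transit benefit: $91.83
Healthcare FSA: $240.71
Pre-tax total = $91.83 + $240.71 = $332.54
Taxable wages = $4,761.40 − $332.54 = $4,428.86
City income tax: $4,428.86 × 0.0351 = $155.45
Federal income tax: $4,428.86 × 0.1675 = $741.83
State unemployment insurance (employee share): only $93,754.83 − $92,378.88 = $1,375.95 of this check is subject → $1,375.95 × 0.0093 = $12.80
Social Security (OASDI): $4,761.40 × 0.07 = $333.30
Total deductions = $91.83 + $240.71 + $155.45 + $741.83 + $12.80 + $333.30 = $1,575.92
Net pay = $4,761.40 − $1,575.92 = $3,185.48

$3,185.48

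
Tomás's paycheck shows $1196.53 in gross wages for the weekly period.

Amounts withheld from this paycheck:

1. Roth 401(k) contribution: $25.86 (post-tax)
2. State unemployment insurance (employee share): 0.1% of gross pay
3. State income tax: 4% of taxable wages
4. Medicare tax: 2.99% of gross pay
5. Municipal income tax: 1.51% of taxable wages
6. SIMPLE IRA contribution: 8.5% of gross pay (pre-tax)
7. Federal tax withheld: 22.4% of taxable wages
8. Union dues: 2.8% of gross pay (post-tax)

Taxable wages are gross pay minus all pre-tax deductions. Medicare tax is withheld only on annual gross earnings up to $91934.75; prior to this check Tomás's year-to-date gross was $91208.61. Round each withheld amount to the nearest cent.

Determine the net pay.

SIMPLE IRA contribution: $1196.53 × 0.085 = $101.71
Taxable wages = $1196.53 − $101.71 = $1094.82
State income tax: $1094.82 × 0.04 = $43.79
Municipal income tax: $1094.82 × 0.0151 = $16.53
Federal tax withheld: $1094.82 × 0.224 = $245.24
State unemployment insurance (employee share): $1196.53 × 0.001 = $1.20
Medicare tax: only $91934.75 − $91208.61 = $726.14 of this check is subject → $726.14 × 0.0299 = $21.71
Roth 401(k) contribution: $25.86
Union dues: $1196.53 × 0.028 = $33.50
Total deductions = $101.71 + $43.79 + $16.53 + $245.24 + $1.20 + $21.71 + $25.86 + $33.50 = $489.54
Net pay = $1196.53 − $489.54 = $706.99

$706.99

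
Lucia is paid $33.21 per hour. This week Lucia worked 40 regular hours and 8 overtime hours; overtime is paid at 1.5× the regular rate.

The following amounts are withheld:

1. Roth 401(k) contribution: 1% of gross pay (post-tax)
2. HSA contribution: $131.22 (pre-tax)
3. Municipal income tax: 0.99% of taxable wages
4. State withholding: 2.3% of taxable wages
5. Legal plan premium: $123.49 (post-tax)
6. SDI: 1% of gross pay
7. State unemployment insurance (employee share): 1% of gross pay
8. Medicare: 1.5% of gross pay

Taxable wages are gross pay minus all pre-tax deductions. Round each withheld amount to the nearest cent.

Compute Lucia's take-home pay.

$1,342.00

Regular pay: 40 × $33.21 = $1,328.40
Overtime pay: 8 × $33.21 × 1.5 = $398.52
Gross pay = $1,328.40 + $398.52 = $1,726.92
HSA contribution: $131.22
Taxable wages = $1,726.92 − $131.22 = $1,595.70
Municipal income tax: $1,595.70 × 0.0099 = $15.80
State withholding: $1,595.70 × 0.023 = $36.70
State unemployment insurance (employee share): $1,726.92 × 0.01 = $17.27
SDI: $1,726.92 × 0.01 = $17.27
Medicare: $1,726.92 × 0.015 = $25.90
Legal plan premium: $123.49
Roth 401(k) contribution: $1,726.92 × 0.01 = $17.27
Total deductions = $131.22 + $15.80 + $36.70 + $17.27 + $17.27 + $25.90 + $123.49 + $17.27 = $384.92
Net pay = $1,726.92 − $384.92 = $1,342.00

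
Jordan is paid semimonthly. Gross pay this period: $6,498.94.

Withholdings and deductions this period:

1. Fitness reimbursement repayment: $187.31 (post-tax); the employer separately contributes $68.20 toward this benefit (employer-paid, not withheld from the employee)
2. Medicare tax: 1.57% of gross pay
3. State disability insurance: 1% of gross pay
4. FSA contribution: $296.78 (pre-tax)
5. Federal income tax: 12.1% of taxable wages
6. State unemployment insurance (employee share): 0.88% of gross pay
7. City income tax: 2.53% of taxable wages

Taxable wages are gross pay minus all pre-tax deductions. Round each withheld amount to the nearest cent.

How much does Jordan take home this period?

FSA contribution: $296.78
Taxable wages = $6,498.94 − $296.78 = $6,202.16
City income tax: $6,202.16 × 0.0253 = $156.91
Federal income tax: $6,202.16 × 0.121 = $750.46
State unemployment insurance (employee share): $6,498.94 × 0.0088 = $57.19
Medicare tax: $6,498.94 × 0.0157 = $102.03
State disability insurance: $6,498.94 × 0.01 = $64.99
Fitness reimbursement repayment: $187.31
(Employer's $68.20 toward fitness reimbursement repayment is not withheld from the employee.)
Total deductions = $296.78 + $156.91 + $750.46 + $57.19 + $102.03 + $64.99 + $187.31 = $1,615.67
Net pay = $6,498.94 − $1,615.67 = $4,883.27

$4,883.27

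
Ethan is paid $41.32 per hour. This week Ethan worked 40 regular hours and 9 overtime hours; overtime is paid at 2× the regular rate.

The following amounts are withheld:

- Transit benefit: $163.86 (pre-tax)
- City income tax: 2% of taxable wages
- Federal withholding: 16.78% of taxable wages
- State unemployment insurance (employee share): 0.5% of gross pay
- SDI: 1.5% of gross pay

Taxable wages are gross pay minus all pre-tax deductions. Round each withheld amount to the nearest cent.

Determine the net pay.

Regular pay: 40 × $41.32 = $1,652.80
Overtime pay: 9 × $41.32 × 2 = $743.76
Gross pay = $1,652.80 + $743.76 = $2,396.56
Transit benefit: $163.86
Taxable wages = $2,396.56 − $163.86 = $2,232.70
City income tax: $2,232.70 × 0.02 = $44.65
Federal withholding: $2,232.70 × 0.1678 = $374.65
SDI: $2,396.56 × 0.015 = $35.95
State unemployment insurance (employee share): $2,396.56 × 0.005 = $11.98
Total deductions = $163.86 + $44.65 + $374.65 + $35.95 + $11.98 = $631.09
Net pay = $2,396.56 − $631.09 = $1,765.47

$1,765.47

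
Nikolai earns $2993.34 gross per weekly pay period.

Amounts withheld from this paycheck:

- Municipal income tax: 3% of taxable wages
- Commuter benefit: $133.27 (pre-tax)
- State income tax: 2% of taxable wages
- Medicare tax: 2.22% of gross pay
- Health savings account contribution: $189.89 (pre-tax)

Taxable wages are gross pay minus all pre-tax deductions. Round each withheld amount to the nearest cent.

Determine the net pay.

$2470.22

Commuter benefit: $133.27
Health savings account contribution: $189.89
Pre-tax total = $133.27 + $189.89 = $323.16
Taxable wages = $2993.34 − $323.16 = $2670.18
State income tax: $2670.18 × 0.02 = $53.40
Municipal income tax: $2670.18 × 0.03 = $80.11
Medicare tax: $2993.34 × 0.0222 = $66.45
Total deductions = $133.27 + $189.89 + $53.40 + $80.11 + $66.45 = $523.12
Net pay = $2993.34 − $523.12 = $2470.22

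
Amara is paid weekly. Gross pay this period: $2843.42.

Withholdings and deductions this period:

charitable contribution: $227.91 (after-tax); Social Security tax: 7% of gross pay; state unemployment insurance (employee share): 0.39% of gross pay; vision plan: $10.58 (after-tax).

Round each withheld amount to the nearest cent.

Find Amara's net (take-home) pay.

$2394.80

State unemployment insurance (employee share): $2843.42 × 0.0039 = $11.09
Social Security tax: $2843.42 × 0.07 = $199.04
Charitable contribution: $227.91
Vision plan: $10.58
Total deductions = $11.09 + $199.04 + $227.91 + $10.58 = $448.62
Net pay = $2843.42 − $448.62 = $2394.80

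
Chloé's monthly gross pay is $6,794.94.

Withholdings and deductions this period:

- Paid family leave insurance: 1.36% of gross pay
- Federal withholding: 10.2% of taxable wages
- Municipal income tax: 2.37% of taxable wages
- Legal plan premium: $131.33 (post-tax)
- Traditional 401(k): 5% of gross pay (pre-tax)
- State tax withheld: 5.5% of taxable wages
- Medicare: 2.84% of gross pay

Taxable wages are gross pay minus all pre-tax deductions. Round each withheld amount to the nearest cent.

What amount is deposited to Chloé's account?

Traditional 401(k): $6,794.94 × 0.05 = $339.75
Taxable wages = $6,794.94 − $339.75 = $6,455.19
Municipal income tax: $6,455.19 × 0.0237 = $152.99
State tax withheld: $6,455.19 × 0.055 = $355.04
Federal withholding: $6,455.19 × 0.102 = $658.43
Medicare: $6,794.94 × 0.0284 = $192.98
Paid family leave insurance: $6,794.94 × 0.0136 = $92.41
Legal plan premium: $131.33
Total deductions = $339.75 + $152.99 + $355.04 + $658.43 + $192.98 + $92.41 + $131.33 = $1,922.93
Net pay = $6,794.94 − $1,922.93 = $4,872.01

$4,872.01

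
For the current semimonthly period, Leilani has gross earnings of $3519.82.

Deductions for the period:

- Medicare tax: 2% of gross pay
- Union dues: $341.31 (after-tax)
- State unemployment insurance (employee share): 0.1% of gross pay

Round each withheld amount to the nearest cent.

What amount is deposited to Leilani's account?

Medicare tax: $3519.82 × 0.02 = $70.40
State unemployment insurance (employee share): $3519.82 × 0.001 = $3.52
Union dues: $341.31
Total deductions = $70.40 + $3.52 + $341.31 = $415.23
Net pay = $3519.82 − $415.23 = $3104.59

$3104.59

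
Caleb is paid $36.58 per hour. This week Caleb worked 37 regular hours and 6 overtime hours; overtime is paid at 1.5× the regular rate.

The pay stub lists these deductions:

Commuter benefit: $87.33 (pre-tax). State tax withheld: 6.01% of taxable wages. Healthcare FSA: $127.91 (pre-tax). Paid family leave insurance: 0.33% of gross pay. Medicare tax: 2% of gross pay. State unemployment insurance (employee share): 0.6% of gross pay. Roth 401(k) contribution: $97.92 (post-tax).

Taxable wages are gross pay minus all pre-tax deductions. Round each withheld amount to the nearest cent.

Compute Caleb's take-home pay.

$1,232.03

Regular pay: 37 × $36.58 = $1,353.46
Overtime pay: 6 × $36.58 × 1.5 = $329.22
Gross pay = $1,353.46 + $329.22 = $1,682.68
Healthcare FSA: $127.91
Commuter benefit: $87.33
Pre-tax total = $127.91 + $87.33 = $215.24
Taxable wages = $1,682.68 − $215.24 = $1,467.44
State tax withheld: $1,467.44 × 0.0601 = $88.19
Medicare tax: $1,682.68 × 0.02 = $33.65
State unemployment insurance (employee share): $1,682.68 × 0.006 = $10.10
Paid family leave insurance: $1,682.68 × 0.0033 = $5.55
Roth 401(k) contribution: $97.92
Total deductions = $127.91 + $87.33 + $88.19 + $33.65 + $10.10 + $5.55 + $97.92 = $450.65
Net pay = $1,682.68 − $450.65 = $1,232.03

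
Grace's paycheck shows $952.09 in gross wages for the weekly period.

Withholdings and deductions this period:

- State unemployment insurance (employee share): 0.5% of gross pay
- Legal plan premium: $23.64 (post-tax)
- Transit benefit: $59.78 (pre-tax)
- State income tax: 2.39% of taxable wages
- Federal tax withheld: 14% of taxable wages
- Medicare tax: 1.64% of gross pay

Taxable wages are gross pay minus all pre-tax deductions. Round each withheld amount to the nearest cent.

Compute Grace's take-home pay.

Transit benefit: $59.78
Taxable wages = $952.09 − $59.78 = $892.31
State income tax: $892.31 × 0.0239 = $21.33
Federal tax withheld: $892.31 × 0.14 = $124.92
State unemployment insurance (employee share): $952.09 × 0.005 = $4.76
Medicare tax: $952.09 × 0.0164 = $15.61
Legal plan premium: $23.64
Total deductions = $59.78 + $21.33 + $124.92 + $4.76 + $15.61 + $23.64 = $250.04
Net pay = $952.09 − $250.04 = $702.05

$702.05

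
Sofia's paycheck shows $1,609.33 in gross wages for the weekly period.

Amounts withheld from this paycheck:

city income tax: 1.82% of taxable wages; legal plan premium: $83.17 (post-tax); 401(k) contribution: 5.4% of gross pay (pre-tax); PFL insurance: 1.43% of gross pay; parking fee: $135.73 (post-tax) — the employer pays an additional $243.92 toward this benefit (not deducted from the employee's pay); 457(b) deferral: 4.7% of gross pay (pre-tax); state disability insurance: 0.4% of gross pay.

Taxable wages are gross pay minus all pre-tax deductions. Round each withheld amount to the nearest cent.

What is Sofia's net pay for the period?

457(b) deferral: $1,609.33 × 0.047 = $75.64
401(k) contribution: $1,609.33 × 0.054 = $86.90
Pre-tax total = $75.64 + $86.90 = $162.54
Taxable wages = $1,609.33 − $162.54 = $1,446.79
City income tax: $1,446.79 × 0.0182 = $26.33
State disability insurance: $1,609.33 × 0.004 = $6.44
PFL insurance: $1,609.33 × 0.0143 = $23.01
Legal plan premium: $83.17
Parking fee: $135.73
(Employer's $243.92 toward parking fee is not withheld from the employee.)
Total deductions = $75.64 + $86.90 + $26.33 + $6.44 + $23.01 + $83.17 + $135.73 = $437.22
Net pay = $1,609.33 − $437.22 = $1,172.11

$1,172.11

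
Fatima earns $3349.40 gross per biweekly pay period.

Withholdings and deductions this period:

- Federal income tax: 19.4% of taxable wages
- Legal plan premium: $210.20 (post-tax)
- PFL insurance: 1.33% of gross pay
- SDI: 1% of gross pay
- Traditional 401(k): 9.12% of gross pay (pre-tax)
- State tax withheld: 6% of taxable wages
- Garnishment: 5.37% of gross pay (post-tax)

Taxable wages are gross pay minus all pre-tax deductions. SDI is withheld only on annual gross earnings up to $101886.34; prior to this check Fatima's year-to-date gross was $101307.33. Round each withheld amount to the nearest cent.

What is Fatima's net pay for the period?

Traditional 401(k): $3349.40 × 0.0912 = $305.47
Taxable wages = $3349.40 − $305.47 = $3043.93
Federal income tax: $3043.93 × 0.194 = $590.52
State tax withheld: $3043.93 × 0.06 = $182.64
PFL insurance: $3349.40 × 0.0133 = $44.55
SDI: only $101886.34 − $101307.33 = $579.01 of this check is subject → $579.01 × 0.01 = $5.79
Garnishment: $3349.40 × 0.0537 = $179.86
Legal plan premium: $210.20
Total deductions = $305.47 + $590.52 + $182.64 + $44.55 + $5.79 + $179.86 + $210.20 = $1519.03
Net pay = $3349.40 − $1519.03 = $1830.37

$1830.37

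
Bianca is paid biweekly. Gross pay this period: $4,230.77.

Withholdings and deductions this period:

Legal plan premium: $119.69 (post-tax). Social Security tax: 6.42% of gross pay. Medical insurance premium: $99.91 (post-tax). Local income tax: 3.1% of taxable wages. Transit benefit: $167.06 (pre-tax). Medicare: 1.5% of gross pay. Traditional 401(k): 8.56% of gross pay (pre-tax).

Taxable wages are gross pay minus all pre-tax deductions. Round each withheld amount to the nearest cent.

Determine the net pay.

Traditional 401(k): $4,230.77 × 0.0856 = $362.15
Transit benefit: $167.06
Pre-tax total = $362.15 + $167.06 = $529.21
Taxable wages = $4,230.77 − $529.21 = $3,701.56
Local income tax: $3,701.56 × 0.031 = $114.75
Medicare: $4,230.77 × 0.015 = $63.46
Social Security tax: $4,230.77 × 0.0642 = $271.62
Medical insurance premium: $99.91
Legal plan premium: $119.69
Total deductions = $362.15 + $167.06 + $114.75 + $63.46 + $271.62 + $99.91 + $119.69 = $1,198.64
Net pay = $4,230.77 − $1,198.64 = $3,032.13

$3,032.13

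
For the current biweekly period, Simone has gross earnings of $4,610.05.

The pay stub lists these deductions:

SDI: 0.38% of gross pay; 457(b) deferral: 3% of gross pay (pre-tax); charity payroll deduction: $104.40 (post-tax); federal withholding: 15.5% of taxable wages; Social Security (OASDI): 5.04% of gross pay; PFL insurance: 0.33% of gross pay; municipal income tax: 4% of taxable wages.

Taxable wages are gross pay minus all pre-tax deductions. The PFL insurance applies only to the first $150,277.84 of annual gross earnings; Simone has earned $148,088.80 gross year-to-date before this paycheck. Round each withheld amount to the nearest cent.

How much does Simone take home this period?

$3,238.27

457(b) deferral: $4,610.05 × 0.03 = $138.30
Taxable wages = $4,610.05 − $138.30 = $4,471.75
Municipal income tax: $4,471.75 × 0.04 = $178.87
Federal withholding: $4,471.75 × 0.155 = $693.12
SDI: $4,610.05 × 0.0038 = $17.52
PFL insurance: only $150,277.84 − $148,088.80 = $2,189.04 of this check is subject → $2,189.04 × 0.0033 = $7.22
Social Security (OASDI): $4,610.05 × 0.0504 = $232.35
Charity payroll deduction: $104.40
Total deductions = $138.30 + $178.87 + $693.12 + $17.52 + $7.22 + $232.35 + $104.40 = $1,371.78
Net pay = $4,610.05 − $1,371.78 = $3,238.27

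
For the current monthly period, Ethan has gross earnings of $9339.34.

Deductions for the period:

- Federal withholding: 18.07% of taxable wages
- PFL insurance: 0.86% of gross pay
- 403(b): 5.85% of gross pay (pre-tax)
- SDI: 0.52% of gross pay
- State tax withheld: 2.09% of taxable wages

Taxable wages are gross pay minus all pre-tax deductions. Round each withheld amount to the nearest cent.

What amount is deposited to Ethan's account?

403(b): $9339.34 × 0.0585 = $546.35
Taxable wages = $9339.34 − $546.35 = $8792.99
Federal withholding: $8792.99 × 0.1807 = $1588.89
State tax withheld: $8792.99 × 0.0209 = $183.77
SDI: $9339.34 × 0.0052 = $48.56
PFL insurance: $9339.34 × 0.0086 = $80.32
Total deductions = $546.35 + $1588.89 + $183.77 + $48.56 + $80.32 = $2447.89
Net pay = $9339.34 − $2447.89 = $6891.45

$6891.45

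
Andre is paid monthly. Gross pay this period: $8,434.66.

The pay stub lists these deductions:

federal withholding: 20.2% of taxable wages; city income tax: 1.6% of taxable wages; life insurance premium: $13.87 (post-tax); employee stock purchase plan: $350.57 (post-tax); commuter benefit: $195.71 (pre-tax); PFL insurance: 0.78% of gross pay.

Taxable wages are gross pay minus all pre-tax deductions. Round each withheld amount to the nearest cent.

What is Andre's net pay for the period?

Commuter benefit: $195.71
Taxable wages = $8,434.66 − $195.71 = $8,238.95
City income tax: $8,238.95 × 0.016 = $131.82
Federal withholding: $8,238.95 × 0.202 = $1,664.27
PFL insurance: $8,434.66 × 0.0078 = $65.79
Employee stock purchase plan: $350.57
Life insurance premium: $13.87
Total deductions = $195.71 + $131.82 + $1,664.27 + $65.79 + $350.57 + $13.87 = $2,422.03
Net pay = $8,434.66 − $2,422.03 = $6,012.63

$6,012.63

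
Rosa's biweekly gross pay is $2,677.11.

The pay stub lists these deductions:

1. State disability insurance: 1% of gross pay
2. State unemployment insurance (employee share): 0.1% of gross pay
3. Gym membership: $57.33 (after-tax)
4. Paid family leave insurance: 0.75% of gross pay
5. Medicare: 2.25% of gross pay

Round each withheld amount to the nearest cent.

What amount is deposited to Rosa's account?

State unemployment insurance (employee share): $2,677.11 × 0.001 = $2.68
State disability insurance: $2,677.11 × 0.01 = $26.77
Paid family leave insurance: $2,677.11 × 0.0075 = $20.08
Medicare: $2,677.11 × 0.0225 = $60.23
Gym membership: $57.33
Total deductions = $2.68 + $26.77 + $20.08 + $60.23 + $57.33 = $167.09
Net pay = $2,677.11 − $167.09 = $2,510.02

$2,510.02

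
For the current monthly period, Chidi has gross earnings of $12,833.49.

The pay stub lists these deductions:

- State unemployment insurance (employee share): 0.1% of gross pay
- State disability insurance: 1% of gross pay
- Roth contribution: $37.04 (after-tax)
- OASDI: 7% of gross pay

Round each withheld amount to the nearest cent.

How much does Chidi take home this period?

$11,756.95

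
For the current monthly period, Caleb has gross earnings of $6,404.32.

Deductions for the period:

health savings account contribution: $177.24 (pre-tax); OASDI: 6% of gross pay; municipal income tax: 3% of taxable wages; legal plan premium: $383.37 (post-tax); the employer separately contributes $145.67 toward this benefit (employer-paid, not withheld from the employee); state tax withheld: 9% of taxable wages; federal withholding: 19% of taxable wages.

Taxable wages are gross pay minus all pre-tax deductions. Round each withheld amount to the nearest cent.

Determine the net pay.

$3,529.05

Health savings account contribution: $177.24
Taxable wages = $6,404.32 − $177.24 = $6,227.08
State tax withheld: $6,227.08 × 0.09 = $560.44
Municipal income tax: $6,227.08 × 0.03 = $186.81
Federal withholding: $6,227.08 × 0.19 = $1,183.15
OASDI: $6,404.32 × 0.06 = $384.26
Legal plan premium: $383.37
(Employer's $145.67 toward legal plan premium is not withheld from the employee.)
Total deductions = $177.24 + $560.44 + $186.81 + $1,183.15 + $384.26 + $383.37 = $2,875.27
Net pay = $6,404.32 − $2,875.27 = $3,529.05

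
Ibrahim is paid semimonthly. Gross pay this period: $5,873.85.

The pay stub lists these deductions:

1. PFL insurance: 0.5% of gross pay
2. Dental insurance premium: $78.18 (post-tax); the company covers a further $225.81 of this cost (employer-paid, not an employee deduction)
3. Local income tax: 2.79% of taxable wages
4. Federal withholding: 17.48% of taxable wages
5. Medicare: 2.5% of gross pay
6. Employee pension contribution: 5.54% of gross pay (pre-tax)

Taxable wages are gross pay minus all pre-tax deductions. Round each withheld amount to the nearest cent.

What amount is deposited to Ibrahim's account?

$4,169.37

Employee pension contribution: $5,873.85 × 0.0554 = $325.41
Taxable wages = $5,873.85 − $325.41 = $5,548.44
Federal withholding: $5,548.44 × 0.1748 = $969.87
Local income tax: $5,548.44 × 0.0279 = $154.80
Medicare: $5,873.85 × 0.025 = $146.85
PFL insurance: $5,873.85 × 0.005 = $29.37
Dental insurance premium: $78.18
(Employer's $225.81 toward dental insurance premium is not withheld from the employee.)
Total deductions = $325.41 + $969.87 + $154.80 + $146.85 + $29.37 + $78.18 = $1,704.48
Net pay = $5,873.85 − $1,704.48 = $4,169.37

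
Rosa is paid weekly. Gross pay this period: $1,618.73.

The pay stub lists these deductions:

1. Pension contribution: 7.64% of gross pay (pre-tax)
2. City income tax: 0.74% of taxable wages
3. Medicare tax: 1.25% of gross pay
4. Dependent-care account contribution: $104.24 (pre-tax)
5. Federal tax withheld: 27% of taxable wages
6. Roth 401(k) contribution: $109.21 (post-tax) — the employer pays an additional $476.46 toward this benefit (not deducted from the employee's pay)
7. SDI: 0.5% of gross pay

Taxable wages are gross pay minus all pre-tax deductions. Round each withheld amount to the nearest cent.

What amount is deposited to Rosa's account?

Dependent-care account contribution: $104.24
Pension contribution: $1,618.73 × 0.0764 = $123.67
Pre-tax total = $104.24 + $123.67 = $227.91
Taxable wages = $1,618.73 − $227.91 = $1,390.82
Federal tax withheld: $1,390.82 × 0.27 = $375.52
City income tax: $1,390.82 × 0.0074 = $10.29
Medicare tax: $1,618.73 × 0.0125 = $20.23
SDI: $1,618.73 × 0.005 = $8.09
Roth 401(k) contribution: $109.21
(Employer's $476.46 toward Roth 401(k) contribution is not withheld from the employee.)
Total deductions = $104.24 + $123.67 + $375.52 + $10.29 + $20.23 + $8.09 + $109.21 = $751.25
Net pay = $1,618.73 − $751.25 = $867.48

$867.48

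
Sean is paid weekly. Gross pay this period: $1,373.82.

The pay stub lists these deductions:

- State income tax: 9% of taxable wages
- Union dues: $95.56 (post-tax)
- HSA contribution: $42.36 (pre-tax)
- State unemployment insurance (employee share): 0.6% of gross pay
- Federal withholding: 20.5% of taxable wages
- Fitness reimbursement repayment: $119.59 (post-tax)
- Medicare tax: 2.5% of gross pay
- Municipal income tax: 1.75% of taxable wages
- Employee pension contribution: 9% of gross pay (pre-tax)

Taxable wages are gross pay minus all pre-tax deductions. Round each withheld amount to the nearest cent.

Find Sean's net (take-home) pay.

HSA contribution: $42.36
Employee pension contribution: $1,373.82 × 0.09 = $123.64
Pre-tax total = $42.36 + $123.64 = $166.00
Taxable wages = $1,373.82 − $166.00 = $1,207.82
Federal withholding: $1,207.82 × 0.205 = $247.60
Municipal income tax: $1,207.82 × 0.0175 = $21.14
State income tax: $1,207.82 × 0.09 = $108.70
State unemployment insurance (employee share): $1,373.82 × 0.006 = $8.24
Medicare tax: $1,373.82 × 0.025 = $34.35
Fitness reimbursement repayment: $119.59
Union dues: $95.56
Total deductions = $42.36 + $123.64 + $247.60 + $21.14 + $108.70 + $8.24 + $34.35 + $119.59 + $95.56 = $801.18
Net pay = $1,373.82 − $801.18 = $572.64

$572.64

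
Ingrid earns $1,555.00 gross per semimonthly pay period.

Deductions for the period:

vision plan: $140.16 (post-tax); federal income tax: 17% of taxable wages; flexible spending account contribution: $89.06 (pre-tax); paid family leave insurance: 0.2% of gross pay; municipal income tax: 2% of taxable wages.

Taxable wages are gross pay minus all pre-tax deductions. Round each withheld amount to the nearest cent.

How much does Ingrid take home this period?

$1,044.14

Flexible spending account contribution: $89.06
Taxable wages = $1,555.00 − $89.06 = $1,465.94
Federal income tax: $1,465.94 × 0.17 = $249.21
Municipal income tax: $1,465.94 × 0.02 = $29.32
Paid family leave insurance: $1,555.00 × 0.002 = $3.11
Vision plan: $140.16
Total deductions = $89.06 + $249.21 + $29.32 + $3.11 + $140.16 = $510.86
Net pay = $1,555.00 − $510.86 = $1,044.14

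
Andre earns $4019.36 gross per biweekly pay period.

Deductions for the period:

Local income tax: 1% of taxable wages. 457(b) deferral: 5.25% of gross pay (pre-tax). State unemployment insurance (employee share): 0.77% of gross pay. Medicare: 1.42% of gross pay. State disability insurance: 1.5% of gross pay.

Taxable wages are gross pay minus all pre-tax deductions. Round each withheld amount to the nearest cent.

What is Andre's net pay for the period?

$3621.95

457(b) deferral: $4019.36 × 0.0525 = $211.02
Taxable wages = $4019.36 − $211.02 = $3808.34
Local income tax: $3808.34 × 0.01 = $38.08
State unemployment insurance (employee share): $4019.36 × 0.0077 = $30.95
State disability insurance: $4019.36 × 0.015 = $60.29
Medicare: $4019.36 × 0.0142 = $57.07
Total deductions = $211.02 + $38.08 + $30.95 + $60.29 + $57.07 = $397.41
Net pay = $4019.36 − $397.41 = $3621.95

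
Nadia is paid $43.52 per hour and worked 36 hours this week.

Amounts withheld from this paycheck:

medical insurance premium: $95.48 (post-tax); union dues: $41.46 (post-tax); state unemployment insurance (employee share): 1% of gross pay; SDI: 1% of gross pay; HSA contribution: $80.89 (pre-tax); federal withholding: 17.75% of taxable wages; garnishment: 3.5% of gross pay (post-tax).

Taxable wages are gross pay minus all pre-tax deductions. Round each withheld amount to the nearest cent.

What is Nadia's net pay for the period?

Gross pay: 36 × $43.52 = $1566.72
HSA contribution: $80.89
Taxable wages = $1566.72 − $80.89 = $1485.83
Federal withholding: $1485.83 × 0.1775 = $263.73
SDI: $1566.72 × 0.01 = $15.67
State unemployment insurance (employee share): $1566.72 × 0.01 = $15.67
Union dues: $41.46
Garnishment: $1566.72 × 0.035 = $54.84
Medical insurance premium: $95.48
Total deductions = $80.89 + $263.73 + $15.67 + $15.67 + $41.46 + $54.84 + $95.48 = $567.74
Net pay = $1566.72 − $567.74 = $998.98

$998.98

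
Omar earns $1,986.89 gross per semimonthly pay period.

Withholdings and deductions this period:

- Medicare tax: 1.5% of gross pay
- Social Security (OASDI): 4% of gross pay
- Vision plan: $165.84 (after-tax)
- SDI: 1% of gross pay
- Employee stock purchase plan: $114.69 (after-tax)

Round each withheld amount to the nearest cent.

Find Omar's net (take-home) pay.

$1,577.21

SDI: $1,986.89 × 0.01 = $19.87
Medicare tax: $1,986.89 × 0.015 = $29.80
Social Security (OASDI): $1,986.89 × 0.04 = $79.48
Employee stock purchase plan: $114.69
Vision plan: $165.84
Total deductions = $19.87 + $29.80 + $79.48 + $114.69 + $165.84 = $409.68
Net pay = $1,986.89 − $409.68 = $1,577.21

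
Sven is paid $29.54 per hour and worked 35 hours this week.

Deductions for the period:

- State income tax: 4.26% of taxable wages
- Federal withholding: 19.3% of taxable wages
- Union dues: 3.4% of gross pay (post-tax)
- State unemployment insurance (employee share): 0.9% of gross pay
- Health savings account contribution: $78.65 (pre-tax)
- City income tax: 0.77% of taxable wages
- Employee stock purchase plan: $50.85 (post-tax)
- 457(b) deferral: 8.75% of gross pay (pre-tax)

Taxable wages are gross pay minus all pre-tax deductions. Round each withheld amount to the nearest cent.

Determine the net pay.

Gross pay: 35 × $29.54 = $1033.90
457(b) deferral: $1033.90 × 0.0875 = $90.47
Health savings account contribution: $78.65
Pre-tax total = $90.47 + $78.65 = $169.12
Taxable wages = $1033.90 − $169.12 = $864.78
State income tax: $864.78 × 0.0426 = $36.84
Federal withholding: $864.78 × 0.193 = $166.90
City income tax: $864.78 × 0.0077 = $6.66
State unemployment insurance (employee share): $1033.90 × 0.009 = $9.31
Union dues: $1033.90 × 0.034 = $35.15
Employee stock purchase plan: $50.85
Total deductions = $90.47 + $78.65 + $36.84 + $166.90 + $6.66 + $9.31 + $35.15 + $50.85 = $474.83
Net pay = $1033.90 − $474.83 = $559.07

$559.07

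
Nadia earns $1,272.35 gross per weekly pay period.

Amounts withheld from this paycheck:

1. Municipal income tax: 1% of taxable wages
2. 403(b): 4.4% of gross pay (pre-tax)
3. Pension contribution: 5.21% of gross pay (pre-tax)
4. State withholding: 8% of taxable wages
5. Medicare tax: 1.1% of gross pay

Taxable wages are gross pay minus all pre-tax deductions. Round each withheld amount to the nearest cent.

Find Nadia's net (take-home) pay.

$1,032.57

Pension contribution: $1,272.35 × 0.0521 = $66.29
403(b): $1,272.35 × 0.044 = $55.98
Pre-tax total = $66.29 + $55.98 = $122.27
Taxable wages = $1,272.35 − $122.27 = $1,150.08
State withholding: $1,150.08 × 0.08 = $92.01
Municipal income tax: $1,150.08 × 0.01 = $11.50
Medicare tax: $1,272.35 × 0.011 = $14.00
Total deductions = $66.29 + $55.98 + $92.01 + $11.50 + $14.00 = $239.78
Net pay = $1,272.35 − $239.78 = $1,032.57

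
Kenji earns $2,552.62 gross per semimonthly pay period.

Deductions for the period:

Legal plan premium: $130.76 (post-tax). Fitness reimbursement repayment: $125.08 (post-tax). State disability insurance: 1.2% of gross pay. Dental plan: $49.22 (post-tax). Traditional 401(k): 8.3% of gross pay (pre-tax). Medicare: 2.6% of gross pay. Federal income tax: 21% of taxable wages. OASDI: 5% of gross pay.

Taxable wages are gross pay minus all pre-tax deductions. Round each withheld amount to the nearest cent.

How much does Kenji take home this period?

$1,319.50

Traditional 401(k): $2,552.62 × 0.083 = $211.87
Taxable wages = $2,552.62 − $211.87 = $2,340.75
Federal income tax: $2,340.75 × 0.21 = $491.56
OASDI: $2,552.62 × 0.05 = $127.63
Medicare: $2,552.62 × 0.026 = $66.37
State disability insurance: $2,552.62 × 0.012 = $30.63
Legal plan premium: $130.76
Fitness reimbursement repayment: $125.08
Dental plan: $49.22
Total deductions = $211.87 + $491.56 + $127.63 + $66.37 + $30.63 + $130.76 + $125.08 + $49.22 = $1,233.12
Net pay = $2,552.62 − $1,233.12 = $1,319.50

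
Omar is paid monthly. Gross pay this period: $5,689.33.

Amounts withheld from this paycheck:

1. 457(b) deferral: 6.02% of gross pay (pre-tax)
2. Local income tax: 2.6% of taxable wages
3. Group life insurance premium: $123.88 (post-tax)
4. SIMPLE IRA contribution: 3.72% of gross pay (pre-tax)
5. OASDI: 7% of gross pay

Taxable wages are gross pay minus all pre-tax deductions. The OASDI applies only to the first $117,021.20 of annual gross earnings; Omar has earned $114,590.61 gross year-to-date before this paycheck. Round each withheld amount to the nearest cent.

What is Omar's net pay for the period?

457(b) deferral: $5,689.33 × 0.0602 = $342.50
SIMPLE IRA contribution: $5,689.33 × 0.0372 = $211.64
Pre-tax total = $342.50 + $211.64 = $554.14
Taxable wages = $5,689.33 − $554.14 = $5,135.19
Local income tax: $5,135.19 × 0.026 = $133.51
OASDI: only $117,021.20 − $114,590.61 = $2,430.59 of this check is subject → $2,430.59 × 0.07 = $170.14
Group life insurance premium: $123.88
Total deductions = $342.50 + $211.64 + $133.51 + $170.14 + $123.88 = $981.67
Net pay = $5,689.33 − $981.67 = $4,707.66

$4,707.66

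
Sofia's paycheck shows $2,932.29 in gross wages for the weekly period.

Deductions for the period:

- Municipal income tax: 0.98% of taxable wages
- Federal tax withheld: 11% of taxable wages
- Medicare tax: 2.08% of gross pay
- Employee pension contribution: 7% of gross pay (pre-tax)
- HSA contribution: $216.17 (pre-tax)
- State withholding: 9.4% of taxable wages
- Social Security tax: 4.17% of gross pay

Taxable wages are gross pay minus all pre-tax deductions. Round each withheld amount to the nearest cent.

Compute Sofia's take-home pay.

$1,790.77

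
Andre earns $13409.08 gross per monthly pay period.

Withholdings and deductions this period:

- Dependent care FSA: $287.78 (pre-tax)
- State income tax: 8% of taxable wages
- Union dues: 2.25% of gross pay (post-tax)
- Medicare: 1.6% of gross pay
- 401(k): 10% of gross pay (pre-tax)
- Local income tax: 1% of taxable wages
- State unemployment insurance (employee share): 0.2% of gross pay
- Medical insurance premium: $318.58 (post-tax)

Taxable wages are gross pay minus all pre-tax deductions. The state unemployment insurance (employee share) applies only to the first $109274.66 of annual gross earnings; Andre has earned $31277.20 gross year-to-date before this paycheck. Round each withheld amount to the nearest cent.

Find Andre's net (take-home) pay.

$9858.51

401(k): $13409.08 × 0.1 = $1340.91
Dependent care FSA: $287.78
Pre-tax total = $1340.91 + $287.78 = $1628.69
Taxable wages = $13409.08 − $1628.69 = $11780.39
Local income tax: $11780.39 × 0.01 = $117.80
State income tax: $11780.39 × 0.08 = $942.43
State unemployment insurance (employee share): cap not yet reached, full $13409.08 is subject → $13409.08 × 0.002 = $26.82
Medicare: $13409.08 × 0.016 = $214.55
Medical insurance premium: $318.58
Union dues: $13409.08 × 0.0225 = $301.70
Total deductions = $1340.91 + $287.78 + $117.80 + $942.43 + $26.82 + $214.55 + $318.58 + $301.70 = $3550.57
Net pay = $13409.08 − $3550.57 = $9858.51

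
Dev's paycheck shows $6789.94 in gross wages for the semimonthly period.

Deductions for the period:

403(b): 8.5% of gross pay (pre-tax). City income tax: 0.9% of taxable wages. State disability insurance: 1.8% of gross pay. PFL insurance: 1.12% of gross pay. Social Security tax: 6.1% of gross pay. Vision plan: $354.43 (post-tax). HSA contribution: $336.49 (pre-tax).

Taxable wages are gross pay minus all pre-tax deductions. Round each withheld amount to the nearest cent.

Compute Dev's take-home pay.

403(b): $6789.94 × 0.085 = $577.14
HSA contribution: $336.49
Pre-tax total = $577.14 + $336.49 = $913.63
Taxable wages = $6789.94 − $913.63 = $5876.31
City income tax: $5876.31 × 0.009 = $52.89
PFL insurance: $6789.94 × 0.0112 = $76.05
State disability insurance: $6789.94 × 0.018 = $122.22
Social Security tax: $6789.94 × 0.061 = $414.19
Vision plan: $354.43
Total deductions = $577.14 + $336.49 + $52.89 + $76.05 + $122.22 + $414.19 + $354.43 = $1933.41
Net pay = $6789.94 − $1933.41 = $4856.53

$4856.53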